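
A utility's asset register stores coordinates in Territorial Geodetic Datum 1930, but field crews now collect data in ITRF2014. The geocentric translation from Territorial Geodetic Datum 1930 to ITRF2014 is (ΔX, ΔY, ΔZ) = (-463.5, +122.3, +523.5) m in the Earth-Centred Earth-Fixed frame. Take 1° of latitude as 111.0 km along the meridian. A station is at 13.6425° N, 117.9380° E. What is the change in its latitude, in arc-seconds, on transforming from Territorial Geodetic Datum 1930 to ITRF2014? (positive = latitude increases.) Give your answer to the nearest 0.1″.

Δφ = 14.0″

sin φ = 0.235863, cos φ = 0.971786, sin λ = 0.883455, cos λ = -0.468516.
North component: ΔN = −sin φ cos λ·ΔX − sin φ sin λ·ΔY + cos φ·ΔZ = −(0.235863)(-0.468516)(-463.5) − (0.235863)(0.883455)(122.3) + (0.971786)(523.5) = 432.03 m.
1° of latitude spans 111000 m, so Δφ = 432.03 / 111000 × 3600 = 14.012″.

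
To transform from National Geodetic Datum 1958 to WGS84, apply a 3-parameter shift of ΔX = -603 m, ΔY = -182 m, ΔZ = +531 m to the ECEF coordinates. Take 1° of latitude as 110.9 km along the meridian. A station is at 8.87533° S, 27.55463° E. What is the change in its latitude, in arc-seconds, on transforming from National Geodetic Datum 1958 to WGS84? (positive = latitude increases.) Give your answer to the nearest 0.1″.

sin φ = -0.154285, cos φ = 0.988026, sin λ = 0.462594, cos λ = 0.886570.
North component: ΔN = −sin φ cos λ·ΔX − sin φ sin λ·ΔY + cos φ·ΔZ = −(-0.154285)(0.886570)(-603) − (-0.154285)(0.462594)(-182) + (0.988026)(531) = 429.17 m.
1° of latitude spans 110900 m, so Δφ = 429.17 / 110900 × 3600 = 13.932″.

Δφ = 13.9″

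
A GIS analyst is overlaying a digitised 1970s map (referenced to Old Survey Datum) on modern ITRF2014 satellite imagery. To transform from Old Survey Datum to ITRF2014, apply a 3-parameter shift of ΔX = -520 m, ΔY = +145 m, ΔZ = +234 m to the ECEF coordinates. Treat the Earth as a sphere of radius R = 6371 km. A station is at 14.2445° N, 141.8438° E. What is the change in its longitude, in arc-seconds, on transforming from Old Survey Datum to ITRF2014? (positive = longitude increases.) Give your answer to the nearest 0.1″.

Δλ = 6.9″

sin φ = 0.246060, cos φ = 0.969255, sin λ = 0.617807, cos λ = -0.786329.
East component: ΔE = −sin λ·ΔX + cos λ·ΔY = −(0.617807)(-520) + (-0.786329)(145) = 207.24 m.
1° of latitude spans πR/180 = 111195 m; at latitude φ, 1° of longitude spans that × cos φ = 107776.2 m, so Δλ = 207.24 / 107776.2 × 3600 = 6.922″.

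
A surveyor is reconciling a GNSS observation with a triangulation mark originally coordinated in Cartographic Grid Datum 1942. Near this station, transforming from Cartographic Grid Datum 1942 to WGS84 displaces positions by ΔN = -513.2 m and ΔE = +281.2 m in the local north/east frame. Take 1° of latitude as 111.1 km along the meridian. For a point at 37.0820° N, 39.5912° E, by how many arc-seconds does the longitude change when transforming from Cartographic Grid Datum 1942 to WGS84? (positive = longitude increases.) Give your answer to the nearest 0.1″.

Δλ = 11.4″

At latitude 37.0820°, cos φ = 0.797773.
1° of longitude at this latitude = 111.1 × cos φ = 88.63 km, so Δλ = 281.2 / 88632.6 = 0.0031726° = 11.422″.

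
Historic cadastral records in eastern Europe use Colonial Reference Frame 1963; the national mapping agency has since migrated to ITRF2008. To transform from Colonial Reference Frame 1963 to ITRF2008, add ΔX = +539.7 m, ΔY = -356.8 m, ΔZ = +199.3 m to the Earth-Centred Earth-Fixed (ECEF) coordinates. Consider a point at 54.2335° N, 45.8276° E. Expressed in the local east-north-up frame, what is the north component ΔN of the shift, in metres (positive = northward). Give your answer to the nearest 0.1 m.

ΔN = 19.0 m

The local north axis is (−sin φ cos λ, −sin φ sin λ, cos φ), giving ΔN = -305.148 + 207.650 + 116.488 = 18.99 m.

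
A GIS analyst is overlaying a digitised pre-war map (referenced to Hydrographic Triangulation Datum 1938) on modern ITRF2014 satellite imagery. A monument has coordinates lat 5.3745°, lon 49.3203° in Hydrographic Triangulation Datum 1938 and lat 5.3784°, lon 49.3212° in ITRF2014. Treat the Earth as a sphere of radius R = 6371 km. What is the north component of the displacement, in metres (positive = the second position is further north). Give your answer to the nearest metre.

ΔN = 434 m

Δφ = 5.3784° − 5.3745° = +0.0039°; Δλ = 49.3212° − 49.3203° = +0.0009°.
1° along a meridian = πR/180 = 111195 m.
ΔN = Δφ × 111195 = 433.7 m; ΔE = Δλ × 111195 × cos(5.3745°) = +0.0009 × 111195 × 0.995604 = 99.6 m.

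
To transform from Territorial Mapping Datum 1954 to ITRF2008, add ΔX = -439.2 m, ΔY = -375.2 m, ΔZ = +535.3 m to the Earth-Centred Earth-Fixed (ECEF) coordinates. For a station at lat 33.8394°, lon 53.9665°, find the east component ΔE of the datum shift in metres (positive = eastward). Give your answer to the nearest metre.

The local east axis at (φ, λ) is (−sin λ, cos λ, 0), so ΔE = −sin(53.9665°)·(-439.2) + cos(53.9665°)·(-375.2) = 134.45 m.

ΔE = 134 m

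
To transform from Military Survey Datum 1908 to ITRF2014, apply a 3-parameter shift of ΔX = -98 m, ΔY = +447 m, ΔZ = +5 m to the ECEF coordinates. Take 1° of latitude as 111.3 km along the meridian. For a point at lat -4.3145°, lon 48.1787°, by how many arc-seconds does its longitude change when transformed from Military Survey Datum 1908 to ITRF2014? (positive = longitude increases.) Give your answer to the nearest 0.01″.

sin φ = -0.075231, cos φ = 0.997166, sin λ = 0.745228, cos λ = 0.666810.
East component: ΔE = −sin λ·ΔX + cos λ·ΔY = −(0.745228)(-98) + (0.666810)(447) = 371.10 m.
1° of latitude spans 111300 m; at latitude φ, 1° of longitude spans that × cos φ = 110984.6 m, so Δλ = 371.10 / 110984.6 × 3600 = 12.037″.

Δλ = 12.04″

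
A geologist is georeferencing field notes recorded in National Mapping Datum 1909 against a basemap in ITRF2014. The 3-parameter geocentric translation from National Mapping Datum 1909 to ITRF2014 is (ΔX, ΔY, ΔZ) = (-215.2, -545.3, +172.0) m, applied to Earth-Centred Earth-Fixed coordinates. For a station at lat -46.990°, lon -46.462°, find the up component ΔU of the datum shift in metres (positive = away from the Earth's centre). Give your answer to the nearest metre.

ΔU = 43 m

At φ = -46.990°, λ = -46.462°: sin φ = -0.731235, cos φ = 0.682126, sin λ = -0.724918, cos λ = 0.688836.
ΔU = cos φ cos λ·ΔX + cos φ sin λ·ΔY + sin φ·ΔZ = (0.682126)(0.688836)(-215.2) + (0.682126)(-0.724918)(-545.3) + (-0.731235)(172.0) = 42.75 m.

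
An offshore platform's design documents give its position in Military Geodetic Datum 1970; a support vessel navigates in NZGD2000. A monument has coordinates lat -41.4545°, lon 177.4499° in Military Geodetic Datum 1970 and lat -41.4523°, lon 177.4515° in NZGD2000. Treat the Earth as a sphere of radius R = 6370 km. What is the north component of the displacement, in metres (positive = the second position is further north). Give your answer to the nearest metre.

ΔN = 245 m

Δφ = -41.4523° − -41.4545° = +0.0022°; Δλ = 177.4515° − 177.4499° = +0.0016°.
1° along a meridian = πR/180 = 111177 m.
ΔN = Δφ × 111177 = 244.6 m; ΔE = Δλ × 111177 × cos(-41.4545°) = +0.0016 × 111177 × 0.749482 = 133.3 m.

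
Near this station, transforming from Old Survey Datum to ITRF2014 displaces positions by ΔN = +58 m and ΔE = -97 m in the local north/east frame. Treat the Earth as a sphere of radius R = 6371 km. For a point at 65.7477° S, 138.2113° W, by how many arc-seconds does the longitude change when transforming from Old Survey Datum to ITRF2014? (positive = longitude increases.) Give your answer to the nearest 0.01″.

At latitude -65.7477°, cos φ = 0.410755.
One radian of longitude at latitude φ spans R cos φ, so Δλ = ΔE / (R cos φ) = -97.0 / (6371000 × 0.410755) = -3.7066e-05 rad = -7.646″.

Δλ = -7.65″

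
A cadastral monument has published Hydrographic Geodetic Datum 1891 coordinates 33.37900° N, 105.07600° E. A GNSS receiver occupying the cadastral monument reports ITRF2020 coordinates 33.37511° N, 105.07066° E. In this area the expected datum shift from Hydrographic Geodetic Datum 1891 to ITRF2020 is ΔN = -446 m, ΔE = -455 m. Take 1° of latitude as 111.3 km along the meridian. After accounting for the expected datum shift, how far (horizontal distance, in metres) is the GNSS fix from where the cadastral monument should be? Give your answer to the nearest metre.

43 m

Observed coordinate differences: Δφ = -0.00389°, Δλ = -0.00534°.
Converting to metres (1° lat = 111300 m, cos φ = 0.835050): observed ΔN = -433.0 m, observed ΔE = -496.3 m.
Subtracting the expected shift leaves a residual of -433.0 − (-446) = 13.0 m north and -496.3 − (-455) = -41.3 m east.
Residual distance = √(13.0² + (-41.3)²) = 43.3 m.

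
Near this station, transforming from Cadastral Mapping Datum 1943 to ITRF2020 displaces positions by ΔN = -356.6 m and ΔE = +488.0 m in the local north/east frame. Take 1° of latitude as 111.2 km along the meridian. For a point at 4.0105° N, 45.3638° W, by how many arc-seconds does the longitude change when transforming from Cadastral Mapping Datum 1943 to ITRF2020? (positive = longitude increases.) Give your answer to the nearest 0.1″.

At latitude 4.0105°, cos φ = 0.997551.
1° of longitude at this latitude = 111.2 × cos φ = 110.93 km, so Δλ = 488.0 / 110927.7 = 0.0043993° = 15.837″.

Δλ = 15.8″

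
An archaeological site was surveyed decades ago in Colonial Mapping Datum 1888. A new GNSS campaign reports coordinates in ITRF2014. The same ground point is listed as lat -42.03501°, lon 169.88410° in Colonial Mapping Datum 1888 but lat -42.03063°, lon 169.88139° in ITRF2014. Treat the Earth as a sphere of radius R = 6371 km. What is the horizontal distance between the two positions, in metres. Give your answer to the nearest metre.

536 m

Δφ = -42.03063° − -42.03501° = +0.00438°; Δλ = 169.88139° − 169.88410° = -0.00271°.
1° along a meridian = πR/180 = 111195 m.
ΔN = Δφ × 111195 = 487.0 m; ΔE = Δλ × 111195 × cos(-42.03501°) = -0.00271 × 111195 × 0.742736 = -223.8 m.
Distance = √(ΔE² + ΔN²) = √((-223.8)² + 487.0²) = 536.0 m.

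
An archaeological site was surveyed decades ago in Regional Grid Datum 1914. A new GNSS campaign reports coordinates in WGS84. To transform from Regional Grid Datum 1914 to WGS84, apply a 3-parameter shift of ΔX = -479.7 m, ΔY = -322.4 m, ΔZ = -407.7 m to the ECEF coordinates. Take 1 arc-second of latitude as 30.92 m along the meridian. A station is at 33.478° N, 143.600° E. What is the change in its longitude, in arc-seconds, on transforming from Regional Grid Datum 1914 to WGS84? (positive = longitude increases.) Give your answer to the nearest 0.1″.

sin φ = 0.551617, cos φ = 0.834098, sin λ = 0.593419, cos λ = -0.804894.
East component: ΔE = −sin λ·ΔX + cos λ·ΔY = −(0.593419)(-479.7) + (-0.804894)(-322.4) = 544.16 m.
1° of latitude spans 3600 × 30.92 = 111312 m; at latitude φ, 1° of longitude spans that × cos φ = 92845.1 m, so Δλ = 544.16 / 92845.1 × 3600 = 21.099″.

Δλ = 21.1″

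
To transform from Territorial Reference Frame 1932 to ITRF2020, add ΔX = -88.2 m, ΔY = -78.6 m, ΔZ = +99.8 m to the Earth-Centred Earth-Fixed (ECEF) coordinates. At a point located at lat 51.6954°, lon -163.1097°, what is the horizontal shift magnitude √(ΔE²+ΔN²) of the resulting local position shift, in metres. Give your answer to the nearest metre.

At φ = 51.6954°, λ = -163.1097°: sin φ = 0.784727, cos φ = 0.619842, sin λ = -0.290540, cos λ = -0.956863.
ΔE = −sin λ·ΔX + cos λ·ΔY = −(-0.290540)·(-88.2) + (-0.956863)·(-78.6) = 49.58 m.
ΔN = −sin φ cos λ·ΔX − sin φ sin λ·ΔY + cos φ·ΔZ = −(0.784727)(-0.956863)(-88.2) − (0.784727)(-0.290540)(-78.6) + (0.619842)(99.8) = -22.29 m.
Horizontal magnitude = √(ΔE² + ΔN²) = √(49.58² + (-22.29)²) = 54.36 m.

54 m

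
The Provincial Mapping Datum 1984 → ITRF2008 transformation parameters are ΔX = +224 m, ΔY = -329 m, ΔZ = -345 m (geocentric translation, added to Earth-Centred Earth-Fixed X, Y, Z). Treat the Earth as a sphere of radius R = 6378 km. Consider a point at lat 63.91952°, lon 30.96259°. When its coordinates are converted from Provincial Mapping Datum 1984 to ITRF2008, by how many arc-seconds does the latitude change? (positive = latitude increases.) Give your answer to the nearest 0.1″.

sin φ = 0.898177, cos φ = 0.439633, sin λ = 0.514478, cos λ = 0.857503.
North component: ΔN = −sin φ cos λ·ΔX − sin φ sin λ·ΔY + cos φ·ΔZ = −(0.898177)(0.857503)(224) − (0.898177)(0.514478)(-329) + (0.439633)(-345) = -172.17 m.
1° of latitude spans πR/180 = 111317 m, so Δφ = -172.17 / 111317 × 3600 = -5.568″.

Δφ = -5.6″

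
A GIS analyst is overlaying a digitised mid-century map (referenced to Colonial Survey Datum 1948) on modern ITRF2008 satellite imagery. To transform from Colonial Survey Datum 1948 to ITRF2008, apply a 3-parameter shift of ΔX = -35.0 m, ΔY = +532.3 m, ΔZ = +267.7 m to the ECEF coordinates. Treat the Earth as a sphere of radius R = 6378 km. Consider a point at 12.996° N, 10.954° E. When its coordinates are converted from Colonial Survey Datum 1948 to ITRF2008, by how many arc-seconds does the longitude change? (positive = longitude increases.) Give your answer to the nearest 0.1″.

sin φ = 0.224883, cos φ = 0.974386, sin λ = 0.190021, cos λ = 0.981780.
East component: ΔE = −sin λ·ΔX + cos λ·ΔY = −(0.190021)(-35.0) + (0.981780)(532.3) = 529.25 m.
1° of latitude spans πR/180 = 111317 m; at latitude φ, 1° of longitude spans that × cos φ = 108465.8 m, so Δλ = 529.25 / 108465.8 × 3600 = 17.566″.

Δλ = 17.6″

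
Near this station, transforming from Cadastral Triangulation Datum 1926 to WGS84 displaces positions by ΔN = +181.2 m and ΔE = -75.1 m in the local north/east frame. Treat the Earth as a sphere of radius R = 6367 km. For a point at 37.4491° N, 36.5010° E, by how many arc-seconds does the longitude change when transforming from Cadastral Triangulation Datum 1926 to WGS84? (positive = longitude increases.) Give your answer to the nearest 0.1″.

Δλ = -3.1″

At latitude 37.4491°, cos φ = 0.793894.
One radian of longitude at latitude φ spans R cos φ, so Δλ = ΔE / (R cos φ) = -75.1 / (6367000 × 0.793894) = -1.4857e-05 rad = -3.065″.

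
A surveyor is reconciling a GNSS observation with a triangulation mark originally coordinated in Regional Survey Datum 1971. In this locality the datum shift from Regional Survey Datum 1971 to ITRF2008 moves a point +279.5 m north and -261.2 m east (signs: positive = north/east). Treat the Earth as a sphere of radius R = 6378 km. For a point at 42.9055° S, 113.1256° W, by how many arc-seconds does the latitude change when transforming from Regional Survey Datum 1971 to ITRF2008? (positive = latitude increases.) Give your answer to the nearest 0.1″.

Δφ = 9.0″

On a sphere of radius R, 1 rad of latitude = R, so Δφ = ΔN / R = 279.5 / 6378000 = 4.3823e-05 rad = 9.039″.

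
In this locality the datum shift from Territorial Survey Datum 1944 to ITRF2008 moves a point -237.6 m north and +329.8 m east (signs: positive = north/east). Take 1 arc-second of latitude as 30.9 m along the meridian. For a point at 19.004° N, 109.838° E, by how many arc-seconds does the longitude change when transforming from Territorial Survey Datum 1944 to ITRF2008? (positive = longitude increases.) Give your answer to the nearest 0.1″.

Δλ = 11.3″

At latitude 19.004°, cos φ = 0.945496.
1″ of longitude at this latitude = 30.90 × cos φ = 29.2158 m, so Δλ = 329.8 / 29.2158 = 11.288″.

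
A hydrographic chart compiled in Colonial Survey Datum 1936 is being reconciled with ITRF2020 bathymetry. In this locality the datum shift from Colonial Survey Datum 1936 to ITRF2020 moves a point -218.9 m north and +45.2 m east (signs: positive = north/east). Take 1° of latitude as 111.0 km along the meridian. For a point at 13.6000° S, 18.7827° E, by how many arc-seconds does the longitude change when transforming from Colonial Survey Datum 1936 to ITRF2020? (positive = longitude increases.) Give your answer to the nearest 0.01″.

Δλ = 1.51″

At latitude -13.6000°, cos φ = 0.971961.
1° of longitude at this latitude = 111.0 × cos φ = 107.89 km, so Δλ = 45.2 / 107887.7 = 0.0004190° = 1.508″.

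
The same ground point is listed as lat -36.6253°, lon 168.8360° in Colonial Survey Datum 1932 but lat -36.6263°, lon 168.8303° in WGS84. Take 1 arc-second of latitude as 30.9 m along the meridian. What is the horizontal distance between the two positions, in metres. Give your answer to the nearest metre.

Δφ = -36.6263° − -36.6253° = -0.0010°; Δλ = 168.8303° − 168.8360° = -0.0057°.
1° of latitude = 3600 × 30.90 = 111240 m.
ΔN = Δφ × 111240 = -111.2 m; ΔE = Δλ × 111240 × cos(-36.6253°) = -0.0057 × 111240 × 0.802554 = -508.9 m.
Distance = √(ΔE² + ΔN²) = √((-508.9)² + (-111.2)²) = 520.9 m.

521 m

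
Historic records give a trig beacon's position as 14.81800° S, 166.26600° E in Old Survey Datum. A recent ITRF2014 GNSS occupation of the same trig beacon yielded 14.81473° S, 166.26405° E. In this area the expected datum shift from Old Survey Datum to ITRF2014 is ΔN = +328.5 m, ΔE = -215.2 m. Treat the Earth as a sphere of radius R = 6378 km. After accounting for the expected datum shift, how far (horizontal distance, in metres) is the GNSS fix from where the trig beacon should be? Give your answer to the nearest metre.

36 m

Observed coordinate differences: Δφ = +0.00327°, Δλ = -0.00195°.
Converting to metres (1° lat = 111317 m, cos φ = 0.966743): observed ΔN = 364.0 m, observed ΔE = -209.8 m.
Subtracting the expected shift leaves a residual of 364.0 − (328.5) = 35.5 m north and -209.8 − (-215.2) = 5.4 m east.
Residual distance = √(35.5² + 5.4²) = 35.9 m.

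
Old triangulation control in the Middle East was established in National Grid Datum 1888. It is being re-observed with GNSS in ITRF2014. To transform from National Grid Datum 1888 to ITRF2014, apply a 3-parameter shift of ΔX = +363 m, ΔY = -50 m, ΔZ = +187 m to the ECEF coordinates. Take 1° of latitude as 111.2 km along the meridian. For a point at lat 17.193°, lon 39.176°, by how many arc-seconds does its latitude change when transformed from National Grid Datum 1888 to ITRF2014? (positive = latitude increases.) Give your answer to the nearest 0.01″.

Δφ = 3.39″

sin φ = 0.295591, cos φ = 0.955314, sin λ = 0.631705, cos λ = 0.775209.
North component: ΔN = −sin φ cos λ·ΔX − sin φ sin λ·ΔY + cos φ·ΔZ = −(0.295591)(0.775209)(363) − (0.295591)(0.631705)(-50) + (0.955314)(187) = 104.80 m.
1° of latitude spans 111200 m, so Δφ = 104.80 / 111200 × 3600 = 3.393″.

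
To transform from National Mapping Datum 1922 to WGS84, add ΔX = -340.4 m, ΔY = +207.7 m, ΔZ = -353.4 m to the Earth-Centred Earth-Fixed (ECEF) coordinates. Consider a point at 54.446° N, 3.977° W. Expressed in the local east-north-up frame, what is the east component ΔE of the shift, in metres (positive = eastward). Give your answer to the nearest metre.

At φ = 54.446°, λ = -3.977°: sin φ = 0.813568, cos φ = 0.581470, sin λ = -0.069356, cos λ = 0.997592.
ΔE = −sin λ·ΔX + cos λ·ΔY = −(-0.069356)·(-340.4) + (0.997592)·(207.7) = 183.59 m.

ΔE = 184 m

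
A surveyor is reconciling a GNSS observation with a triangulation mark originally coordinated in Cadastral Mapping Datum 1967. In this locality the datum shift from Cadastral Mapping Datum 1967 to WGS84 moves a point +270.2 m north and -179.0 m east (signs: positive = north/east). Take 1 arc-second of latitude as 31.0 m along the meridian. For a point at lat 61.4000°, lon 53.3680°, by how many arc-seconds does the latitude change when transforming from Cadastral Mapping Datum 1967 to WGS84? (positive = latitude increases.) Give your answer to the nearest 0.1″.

Δφ = 8.7″

1″ of latitude = 31.00 m, so Δφ = 270.2 / 31.00 = 8.716″.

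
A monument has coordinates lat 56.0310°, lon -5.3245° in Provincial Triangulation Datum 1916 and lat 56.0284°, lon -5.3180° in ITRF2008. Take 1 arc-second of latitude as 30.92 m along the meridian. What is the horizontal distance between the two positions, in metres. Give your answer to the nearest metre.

497 m

Δφ = 56.0284° − 56.0310° = -0.0026°; Δλ = -5.3180° − -5.3245° = +0.0065°.
1° of latitude = 3600 × 30.92 = 111312 m.
ΔN = Δφ × 111312 = -289.4 m; ΔE = Δλ × 111312 × cos(56.0310°) = +0.0065 × 111312 × 0.558744 = 404.3 m.
Distance = √(ΔE² + ΔN²) = √(404.3² + (-289.4)²) = 497.2 m.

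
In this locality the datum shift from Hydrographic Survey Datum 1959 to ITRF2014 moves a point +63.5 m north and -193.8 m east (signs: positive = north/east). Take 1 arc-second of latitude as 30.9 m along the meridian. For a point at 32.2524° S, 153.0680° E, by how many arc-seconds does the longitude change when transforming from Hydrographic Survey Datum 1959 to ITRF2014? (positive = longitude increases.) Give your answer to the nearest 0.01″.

Δλ = -7.42″

At latitude -32.2524°, cos φ = 0.845705.
1″ of longitude at this latitude = 30.90 × cos φ = 26.1323 m, so Δλ = -193.8 / 26.1323 = -7.416″.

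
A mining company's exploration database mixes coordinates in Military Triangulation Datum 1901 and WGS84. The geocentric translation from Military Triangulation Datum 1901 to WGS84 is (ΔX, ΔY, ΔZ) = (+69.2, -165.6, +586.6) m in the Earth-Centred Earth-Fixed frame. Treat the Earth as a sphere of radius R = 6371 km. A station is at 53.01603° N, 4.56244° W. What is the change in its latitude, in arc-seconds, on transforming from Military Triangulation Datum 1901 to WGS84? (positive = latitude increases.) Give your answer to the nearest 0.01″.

Δφ = 9.30″

sin φ = 0.798804, cos φ = 0.601592, sin λ = -0.079545, cos λ = 0.996831.
North component: ΔN = −sin φ cos λ·ΔX − sin φ sin λ·ΔY + cos φ·ΔZ = −(0.798804)(0.996831)(69.2) − (0.798804)(-0.079545)(-165.6) + (0.601592)(586.6) = 287.27 m.
1° of latitude spans πR/180 = 111195 m, so Δφ = 287.27 / 111195 × 3600 = 9.301″.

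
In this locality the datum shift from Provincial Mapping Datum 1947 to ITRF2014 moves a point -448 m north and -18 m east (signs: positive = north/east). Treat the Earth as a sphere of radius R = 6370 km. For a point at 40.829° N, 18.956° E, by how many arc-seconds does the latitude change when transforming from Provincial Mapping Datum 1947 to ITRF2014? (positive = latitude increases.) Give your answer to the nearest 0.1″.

Δφ = -14.5″

On a sphere of radius R, 1 rad of latitude = R, so Δφ = ΔN / R = -448.0 / 6370000 = -7.0330e-05 rad = -14.507″.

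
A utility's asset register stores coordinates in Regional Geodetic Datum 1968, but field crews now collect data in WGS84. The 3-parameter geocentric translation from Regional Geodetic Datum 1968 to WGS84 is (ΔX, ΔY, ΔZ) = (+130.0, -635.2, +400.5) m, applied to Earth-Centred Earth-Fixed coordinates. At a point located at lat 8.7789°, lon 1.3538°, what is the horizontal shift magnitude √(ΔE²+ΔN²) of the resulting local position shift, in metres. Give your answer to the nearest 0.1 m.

741.8 m

The local east axis at (φ, λ) is (−sin λ, cos λ, 0), so ΔE = −sin(1.3538°)·130.0 + cos(1.3538°)·(-635.2) = -638.09 m.
The local north axis is (−sin φ cos λ, −sin φ sin λ, cos φ), giving ΔN = -19.835 + 2.290 + 395.808 = 378.26 m.
Horizontal magnitude = √(ΔE² + ΔN²) = √((-638.09)² + 378.26²) = 741.79 m.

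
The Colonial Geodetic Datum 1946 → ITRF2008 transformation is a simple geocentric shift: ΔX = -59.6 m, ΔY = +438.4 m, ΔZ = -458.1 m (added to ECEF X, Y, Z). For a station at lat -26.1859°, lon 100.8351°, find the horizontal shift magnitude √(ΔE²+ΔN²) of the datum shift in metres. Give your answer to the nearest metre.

At φ = -26.1859°, λ = 100.8351°: sin φ = -0.441285, cos φ = 0.897367, sin λ = 0.982172, cos λ = -0.187983.
ΔE = −sin λ·ΔX + cos λ·ΔY = −(0.982172)·(-59.6) + (-0.187983)·(438.4) = -23.87 m.
ΔN = −sin φ cos λ·ΔX − sin φ sin λ·ΔY + cos φ·ΔZ = −(-0.441285)(-0.187983)(-59.6) − (-0.441285)(0.982172)(438.4) + (0.897367)(-458.1) = -216.13 m.
Horizontal magnitude = √(ΔE² + ΔN²) = √((-23.87)² + (-216.13)²) = 217.44 m.

217 m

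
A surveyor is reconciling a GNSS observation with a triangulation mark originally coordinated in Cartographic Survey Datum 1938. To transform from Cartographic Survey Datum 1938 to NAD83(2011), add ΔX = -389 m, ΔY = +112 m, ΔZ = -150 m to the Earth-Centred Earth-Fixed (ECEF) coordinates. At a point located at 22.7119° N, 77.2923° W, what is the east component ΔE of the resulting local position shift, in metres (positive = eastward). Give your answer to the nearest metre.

ΔE = -355 m

At φ = 22.7119°, λ = -77.2923°: sin φ = 0.386098, cos φ = 0.922458, sin λ = -0.975505, cos λ = 0.219977.
ΔE = −sin λ·ΔX + cos λ·ΔY = −(-0.975505)·(-389) + (0.219977)·(112) = -354.83 m.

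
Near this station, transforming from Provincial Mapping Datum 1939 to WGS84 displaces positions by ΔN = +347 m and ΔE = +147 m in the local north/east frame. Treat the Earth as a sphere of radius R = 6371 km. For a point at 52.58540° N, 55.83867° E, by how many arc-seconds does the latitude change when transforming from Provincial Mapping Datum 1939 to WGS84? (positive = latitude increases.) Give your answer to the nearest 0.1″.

Δφ = 11.2″

On a sphere of radius R, 1 rad of latitude = R, so Δφ = ΔN / R = 347.0 / 6371000 = 5.4466e-05 rad = 11.234″.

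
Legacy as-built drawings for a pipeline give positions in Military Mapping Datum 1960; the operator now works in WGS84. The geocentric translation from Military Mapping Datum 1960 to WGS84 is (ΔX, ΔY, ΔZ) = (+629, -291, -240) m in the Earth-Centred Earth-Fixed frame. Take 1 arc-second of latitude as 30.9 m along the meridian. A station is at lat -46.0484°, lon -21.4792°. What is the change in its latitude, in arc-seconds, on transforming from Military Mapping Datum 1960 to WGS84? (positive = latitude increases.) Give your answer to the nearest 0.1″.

sin φ = -0.719926, cos φ = 0.694050, sin λ = -0.366163, cos λ = 0.930551.
North component: ΔN = −sin φ cos λ·ΔX − sin φ sin λ·ΔY + cos φ·ΔZ = −(-0.719926)(0.930551)(629) − (-0.719926)(-0.366163)(-291) + (0.694050)(-240) = 331.52 m.
1° of latitude spans 3600 × 30.90 = 111240 m, so Δφ = 331.52 / 111240 × 3600 = 10.729″.

Δφ = 10.7″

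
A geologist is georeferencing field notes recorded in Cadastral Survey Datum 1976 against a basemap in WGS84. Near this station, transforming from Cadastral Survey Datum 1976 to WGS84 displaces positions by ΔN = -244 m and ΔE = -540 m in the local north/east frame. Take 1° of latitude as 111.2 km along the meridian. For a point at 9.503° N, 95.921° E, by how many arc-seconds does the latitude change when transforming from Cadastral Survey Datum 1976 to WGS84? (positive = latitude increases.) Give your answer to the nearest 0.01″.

1° of latitude = 111.2 km, so Δφ = -244.0 / 111200 = -0.0021942° = -7.899″.

Δφ = -7.90″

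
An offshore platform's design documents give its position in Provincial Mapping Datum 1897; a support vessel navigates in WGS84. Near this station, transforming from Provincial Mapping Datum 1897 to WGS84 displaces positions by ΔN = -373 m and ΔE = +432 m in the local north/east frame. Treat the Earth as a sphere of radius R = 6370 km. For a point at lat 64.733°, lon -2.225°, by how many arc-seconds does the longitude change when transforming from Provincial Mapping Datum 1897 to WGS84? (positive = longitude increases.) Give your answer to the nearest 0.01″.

Δλ = 32.77″

At latitude 64.733°, cos φ = 0.426837.
One radian of longitude at latitude φ spans R cos φ, so Δλ = ΔE / (R cos φ) = 432.0 / (6370000 × 0.426837) = 1.5888e-04 rad = 32.772″.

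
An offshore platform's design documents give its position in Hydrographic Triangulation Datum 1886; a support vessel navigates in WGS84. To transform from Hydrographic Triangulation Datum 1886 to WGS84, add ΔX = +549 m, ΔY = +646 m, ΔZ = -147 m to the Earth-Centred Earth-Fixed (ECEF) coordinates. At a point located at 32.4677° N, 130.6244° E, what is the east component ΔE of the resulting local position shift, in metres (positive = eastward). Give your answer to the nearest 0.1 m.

At φ = 32.4677°, λ = 130.6244°: sin φ = 0.536824, cos φ = 0.843694, sin λ = 0.758994, cos λ = -0.651098.
ΔE = −sin λ·ΔX + cos λ·ΔY = −(0.758994)·(549) + (-0.651098)·(646) = -837.30 m.

ΔE = -837.3 m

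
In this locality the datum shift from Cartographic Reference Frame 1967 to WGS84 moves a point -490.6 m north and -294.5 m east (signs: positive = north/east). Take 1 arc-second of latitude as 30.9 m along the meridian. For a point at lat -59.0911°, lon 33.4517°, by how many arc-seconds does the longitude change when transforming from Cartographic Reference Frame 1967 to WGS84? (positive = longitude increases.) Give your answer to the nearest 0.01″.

At latitude -59.0911°, cos φ = 0.513675.
1″ of longitude at this latitude = 30.90 × cos φ = 15.8725 m, so Δλ = -294.5 / 15.8725 = -18.554″.

Δλ = -18.55″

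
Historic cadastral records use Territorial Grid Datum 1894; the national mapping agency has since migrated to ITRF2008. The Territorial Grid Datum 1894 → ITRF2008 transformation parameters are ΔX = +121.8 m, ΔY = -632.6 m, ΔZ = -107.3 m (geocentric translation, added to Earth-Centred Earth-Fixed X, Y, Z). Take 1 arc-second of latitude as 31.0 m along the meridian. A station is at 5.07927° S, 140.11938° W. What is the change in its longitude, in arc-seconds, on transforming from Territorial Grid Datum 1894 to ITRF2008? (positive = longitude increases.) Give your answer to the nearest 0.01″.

Δλ = 18.25″

sin φ = -0.088534, cos φ = 0.996073, sin λ = -0.641190, cos λ = -0.767382.
East component: ΔE = −sin λ·ΔX + cos λ·ΔY = −(-0.641190)(121.8) + (-0.767382)(-632.6) = 563.54 m.
1° of latitude spans 3600 × 31.00 = 111600 m; at latitude φ, 1° of longitude spans that × cos φ = 111161.8 m, so Δλ = 563.54 / 111161.8 × 3600 = 18.250″.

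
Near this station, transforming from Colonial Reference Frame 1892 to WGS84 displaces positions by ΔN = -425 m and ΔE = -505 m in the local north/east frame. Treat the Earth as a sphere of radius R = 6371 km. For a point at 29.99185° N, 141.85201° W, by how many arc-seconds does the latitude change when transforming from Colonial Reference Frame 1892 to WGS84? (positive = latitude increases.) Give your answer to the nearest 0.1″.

Δφ = -13.8″

On a sphere of radius R, 1 rad of latitude = R, so Δφ = ΔN / R = -425.0 / 6371000 = -6.6709e-05 rad = -13.760″.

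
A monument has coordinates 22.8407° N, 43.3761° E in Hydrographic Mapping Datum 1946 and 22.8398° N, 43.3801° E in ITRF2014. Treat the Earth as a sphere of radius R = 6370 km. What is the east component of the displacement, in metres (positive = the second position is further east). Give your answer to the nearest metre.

Δφ = 22.8398° − 22.8407° = -0.0009°; Δλ = 43.3801° − 43.3761° = +0.0040°.
1° along a meridian = πR/180 = 111177 m.
ΔN = Δφ × 111177 = -100.1 m; ΔE = Δλ × 111177 × cos(22.8407°) = +0.0040 × 111177 × 0.921588 = 409.8 m.

ΔE = 410 m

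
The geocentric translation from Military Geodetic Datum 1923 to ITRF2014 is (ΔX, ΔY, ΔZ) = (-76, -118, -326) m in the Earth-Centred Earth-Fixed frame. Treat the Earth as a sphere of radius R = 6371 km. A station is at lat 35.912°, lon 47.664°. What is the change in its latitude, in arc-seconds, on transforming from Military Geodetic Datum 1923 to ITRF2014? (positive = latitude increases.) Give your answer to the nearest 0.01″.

sin φ = 0.586542, cos φ = 0.809919, sin λ = 0.739208, cos λ = 0.673477.
North component: ΔN = −sin φ cos λ·ΔX − sin φ sin λ·ΔY + cos φ·ΔZ = −(0.586542)(0.673477)(-76) − (0.586542)(0.739208)(-118) + (0.809919)(-326) = -182.85 m.
1° of latitude spans πR/180 = 111195 m, so Δφ = -182.85 / 111195 × 3600 = -5.920″.

Δφ = -5.92″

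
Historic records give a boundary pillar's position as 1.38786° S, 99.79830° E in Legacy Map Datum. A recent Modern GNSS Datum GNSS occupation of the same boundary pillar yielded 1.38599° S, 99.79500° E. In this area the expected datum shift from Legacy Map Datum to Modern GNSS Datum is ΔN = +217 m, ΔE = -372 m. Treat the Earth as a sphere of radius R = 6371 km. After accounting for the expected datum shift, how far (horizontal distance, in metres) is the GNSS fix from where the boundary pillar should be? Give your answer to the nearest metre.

10 m

Observed coordinate differences: Δφ = +0.00187°, Δλ = -0.00330°.
Converting to metres (1° lat = 111195 m, cos φ = 0.999707): observed ΔN = 207.9 m, observed ΔE = -366.8 m.
Subtracting the expected shift leaves a residual of 207.9 − (217) = -9.1 m north and -366.8 − (-372) = 5.2 m east.
Residual distance = √((-9.1)² + 5.2²) = 10.4 m.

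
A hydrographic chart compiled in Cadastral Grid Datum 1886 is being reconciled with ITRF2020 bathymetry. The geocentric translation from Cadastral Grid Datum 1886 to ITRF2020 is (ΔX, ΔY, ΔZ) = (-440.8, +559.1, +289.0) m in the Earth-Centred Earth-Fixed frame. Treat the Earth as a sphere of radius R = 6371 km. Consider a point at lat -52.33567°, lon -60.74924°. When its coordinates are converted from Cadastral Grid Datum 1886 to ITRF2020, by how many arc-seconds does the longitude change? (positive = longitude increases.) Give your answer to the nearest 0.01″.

sin φ = -0.791604, cos φ = 0.611034, sin λ = -0.872490, cos λ = 0.488633.
East component: ΔE = −sin λ·ΔX + cos λ·ΔY = −(-0.872490)(-440.8) + (0.488633)(559.1) = -111.40 m.
1° of latitude spans πR/180 = 111195 m; at latitude φ, 1° of longitude spans that × cos φ = 67943.9 m, so Δλ = -111.40 / 67943.9 × 3600 = -5.902″.

Δλ = -5.90″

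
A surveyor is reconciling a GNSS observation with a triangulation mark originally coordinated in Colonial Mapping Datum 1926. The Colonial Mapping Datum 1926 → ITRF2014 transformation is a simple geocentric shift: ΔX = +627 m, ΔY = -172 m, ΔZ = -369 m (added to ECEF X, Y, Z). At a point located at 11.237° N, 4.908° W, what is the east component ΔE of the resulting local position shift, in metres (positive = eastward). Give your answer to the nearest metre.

At φ = 11.237°, λ = -4.908°: sin φ = 0.194868, cos φ = 0.980830, sin λ = -0.085556, cos λ = 0.996333.
ΔE = −sin λ·ΔX + cos λ·ΔY = −(-0.085556)·(627) + (0.996333)·(-172) = -117.73 m.

ΔE = -118 m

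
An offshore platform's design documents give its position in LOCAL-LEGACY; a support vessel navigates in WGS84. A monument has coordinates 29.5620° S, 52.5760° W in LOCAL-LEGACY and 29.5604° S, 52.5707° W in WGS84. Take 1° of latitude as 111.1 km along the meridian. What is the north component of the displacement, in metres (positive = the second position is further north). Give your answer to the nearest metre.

Δφ = -29.5604° − -29.5620° = +0.0016°; Δλ = -52.5707° − -52.5760° = +0.0053°.
ΔN = Δφ × 111100 = 177.8 m; ΔE = Δλ × 111100 × cos(-29.5620°) = +0.0053 × 111100 × 0.869822 = 512.2 m.

ΔN = 178 m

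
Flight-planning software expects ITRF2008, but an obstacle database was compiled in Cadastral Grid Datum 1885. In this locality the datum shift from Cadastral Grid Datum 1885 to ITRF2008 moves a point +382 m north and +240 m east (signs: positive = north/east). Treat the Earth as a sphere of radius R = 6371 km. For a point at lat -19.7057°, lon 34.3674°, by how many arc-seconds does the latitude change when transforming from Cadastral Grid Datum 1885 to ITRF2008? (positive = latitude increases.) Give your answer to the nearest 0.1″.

On a sphere of radius R, 1 rad of latitude = R, so Δφ = ΔN / R = 382.0 / 6371000 = 5.9959e-05 rad = 12.367″.

Δφ = 12.4″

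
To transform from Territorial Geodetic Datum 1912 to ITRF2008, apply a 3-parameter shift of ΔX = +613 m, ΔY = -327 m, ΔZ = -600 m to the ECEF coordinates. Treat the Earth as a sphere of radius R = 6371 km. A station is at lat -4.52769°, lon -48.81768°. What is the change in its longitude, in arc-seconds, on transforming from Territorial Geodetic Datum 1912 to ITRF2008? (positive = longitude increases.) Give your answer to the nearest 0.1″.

Δλ = 8.0″

sin φ = -0.078941, cos φ = 0.996879, sin λ = -0.752618, cos λ = 0.658457.
East component: ΔE = −sin λ·ΔX + cos λ·ΔY = −(-0.752618)(613) + (0.658457)(-327) = 246.04 m.
1° of latitude spans πR/180 = 111195 m; at latitude φ, 1° of longitude spans that × cos φ = 110847.9 m, so Δλ = 246.04 / 110847.9 × 3600 = 7.991″.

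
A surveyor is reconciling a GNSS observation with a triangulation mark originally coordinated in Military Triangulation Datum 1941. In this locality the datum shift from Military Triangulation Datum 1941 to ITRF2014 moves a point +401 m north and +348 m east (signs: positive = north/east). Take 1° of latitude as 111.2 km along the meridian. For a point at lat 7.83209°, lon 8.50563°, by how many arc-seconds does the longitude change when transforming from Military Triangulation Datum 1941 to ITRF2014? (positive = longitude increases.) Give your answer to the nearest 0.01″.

At latitude 7.83209°, cos φ = 0.990672.
1° of longitude at this latitude = 111.2 × cos φ = 110.16 km, so Δλ = 348.0 / 110162.7 = 0.0031590° = 11.372″.

Δλ = 11.37″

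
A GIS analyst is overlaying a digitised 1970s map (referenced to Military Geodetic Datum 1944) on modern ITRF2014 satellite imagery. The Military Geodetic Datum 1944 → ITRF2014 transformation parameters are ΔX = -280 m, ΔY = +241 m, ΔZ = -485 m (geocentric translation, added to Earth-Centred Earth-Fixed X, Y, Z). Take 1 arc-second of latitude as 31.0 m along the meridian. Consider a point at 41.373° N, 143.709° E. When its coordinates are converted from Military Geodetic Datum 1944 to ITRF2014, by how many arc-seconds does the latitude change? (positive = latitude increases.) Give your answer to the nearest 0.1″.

sin φ = 0.660958, cos φ = 0.750423, sin λ = 0.591887, cos λ = -0.806021.
North component: ΔN = −sin φ cos λ·ΔX − sin φ sin λ·ΔY + cos φ·ΔZ = −(0.660958)(-0.806021)(-280) − (0.660958)(0.591887)(241) + (0.750423)(-485) = -607.41 m.
1° of latitude spans 3600 × 31.00 = 111600 m, so Δφ = -607.41 / 111600 × 3600 = -19.594″.

Δφ = -19.6″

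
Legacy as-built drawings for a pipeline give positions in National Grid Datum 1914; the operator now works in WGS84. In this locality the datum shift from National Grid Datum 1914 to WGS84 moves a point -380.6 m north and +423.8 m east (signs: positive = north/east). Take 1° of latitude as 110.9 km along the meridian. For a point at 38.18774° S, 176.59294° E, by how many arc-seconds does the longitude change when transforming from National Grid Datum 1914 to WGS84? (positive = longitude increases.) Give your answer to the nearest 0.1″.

At latitude -38.18774°, cos φ = 0.785989.
1° of longitude at this latitude = 110.9 × cos φ = 87.17 km, so Δλ = 423.8 / 87166.2 = 0.0048620° = 17.503″.

Δλ = 17.5″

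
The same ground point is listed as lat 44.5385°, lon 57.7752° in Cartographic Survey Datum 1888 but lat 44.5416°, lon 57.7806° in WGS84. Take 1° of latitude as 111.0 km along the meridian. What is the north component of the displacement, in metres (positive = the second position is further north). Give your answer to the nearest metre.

Δφ = 44.5416° − 44.5385° = +0.0031°; Δλ = 57.7806° − 57.7752° = +0.0054°.
ΔN = Δφ × 111000 = 344.1 m; ΔE = Δλ × 111000 × cos(44.5385°) = +0.0054 × 111000 × 0.712779 = 427.2 m.

ΔN = 344 m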